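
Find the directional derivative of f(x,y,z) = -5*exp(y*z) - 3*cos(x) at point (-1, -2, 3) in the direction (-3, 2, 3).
9*sqrt(22)*sin(1)/22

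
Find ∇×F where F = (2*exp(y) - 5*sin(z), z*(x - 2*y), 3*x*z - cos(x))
(-x + 2*y, -3*z - sin(x) - 5*cos(z), z - 2*exp(y))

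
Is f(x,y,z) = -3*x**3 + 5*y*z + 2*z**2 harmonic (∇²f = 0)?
No, ∇²f = 4 - 18*x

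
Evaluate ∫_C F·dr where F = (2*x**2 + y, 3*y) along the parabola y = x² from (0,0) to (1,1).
5/2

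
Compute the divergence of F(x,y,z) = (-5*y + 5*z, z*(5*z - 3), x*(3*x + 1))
0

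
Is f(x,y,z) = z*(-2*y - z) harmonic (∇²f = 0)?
No, ∇²f = -2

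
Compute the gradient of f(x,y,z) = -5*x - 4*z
(-5, 0, -4)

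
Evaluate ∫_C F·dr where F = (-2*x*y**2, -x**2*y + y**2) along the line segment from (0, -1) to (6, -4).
-480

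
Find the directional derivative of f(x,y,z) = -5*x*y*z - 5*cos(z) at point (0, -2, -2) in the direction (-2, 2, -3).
5*sqrt(17)*(3*sin(2) + 8)/17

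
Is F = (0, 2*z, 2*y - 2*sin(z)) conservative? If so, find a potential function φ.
Yes, F is conservative. φ = 2*y*z + 2*cos(z)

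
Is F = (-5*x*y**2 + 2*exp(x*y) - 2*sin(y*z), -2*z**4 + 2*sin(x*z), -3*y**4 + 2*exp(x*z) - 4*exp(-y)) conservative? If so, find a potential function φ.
No, ∇×F = (-2*x*cos(x*z) - 12*y**3 + 8*z**3 + 4*exp(-y), -2*y*cos(y*z) - 2*z*exp(x*z), 10*x*y - 2*x*exp(x*y) + 2*z*cos(x*z) + 2*z*cos(y*z)) ≠ 0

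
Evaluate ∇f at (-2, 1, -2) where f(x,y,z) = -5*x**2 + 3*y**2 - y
(20, 5, 0)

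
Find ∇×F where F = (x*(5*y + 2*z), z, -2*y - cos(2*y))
(2*sin(2*y) - 3, 2*x, -5*x)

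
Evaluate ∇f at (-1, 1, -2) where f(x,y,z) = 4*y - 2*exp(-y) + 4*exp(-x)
(-4*E, 2*exp(-1) + 4, 0)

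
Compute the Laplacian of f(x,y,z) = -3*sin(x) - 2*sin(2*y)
3*sin(x) + 8*sin(2*y)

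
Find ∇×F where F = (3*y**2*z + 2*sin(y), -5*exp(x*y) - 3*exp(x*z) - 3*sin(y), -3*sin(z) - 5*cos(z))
(3*x*exp(x*z), 3*y**2, -6*y*z - 5*y*exp(x*y) - 3*z*exp(x*z) - 2*cos(y))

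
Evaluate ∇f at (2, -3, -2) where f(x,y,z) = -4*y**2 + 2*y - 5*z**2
(0, 26, 20)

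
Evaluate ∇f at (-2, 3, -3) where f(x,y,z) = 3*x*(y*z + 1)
(-24, 18, -18)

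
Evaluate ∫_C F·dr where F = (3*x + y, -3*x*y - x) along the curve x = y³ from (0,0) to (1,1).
7/5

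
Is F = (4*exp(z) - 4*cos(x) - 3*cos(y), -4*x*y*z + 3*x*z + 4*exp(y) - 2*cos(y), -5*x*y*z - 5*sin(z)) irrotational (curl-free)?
No, ∇×F = (x*(4*y - 5*z - 3), 5*y*z + 4*exp(z), -4*y*z + 3*z - 3*sin(y))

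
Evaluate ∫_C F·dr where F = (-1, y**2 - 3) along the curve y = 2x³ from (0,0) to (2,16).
3946/3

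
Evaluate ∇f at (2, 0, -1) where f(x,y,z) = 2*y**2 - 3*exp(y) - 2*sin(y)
(0, -5, 0)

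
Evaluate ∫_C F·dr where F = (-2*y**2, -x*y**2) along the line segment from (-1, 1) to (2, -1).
-5/3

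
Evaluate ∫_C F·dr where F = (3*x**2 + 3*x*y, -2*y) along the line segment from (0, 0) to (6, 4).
344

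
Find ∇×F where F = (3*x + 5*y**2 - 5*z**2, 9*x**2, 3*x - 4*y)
(-4, -10*z - 3, 18*x - 10*y)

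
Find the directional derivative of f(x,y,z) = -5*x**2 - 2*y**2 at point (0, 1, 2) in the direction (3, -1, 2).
2*sqrt(14)/7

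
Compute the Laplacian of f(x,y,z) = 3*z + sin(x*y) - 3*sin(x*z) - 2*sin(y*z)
-x**2*sin(x*y) + 3*x**2*sin(x*z) - y**2*sin(x*y) + 2*y**2*sin(y*z) + 3*z**2*sin(x*z) + 2*z**2*sin(y*z)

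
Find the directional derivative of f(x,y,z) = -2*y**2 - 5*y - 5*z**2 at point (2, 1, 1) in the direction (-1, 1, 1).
-19*sqrt(3)/3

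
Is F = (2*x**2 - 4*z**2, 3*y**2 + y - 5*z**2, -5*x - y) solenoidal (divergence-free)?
No, ∇·F = 4*x + 6*y + 1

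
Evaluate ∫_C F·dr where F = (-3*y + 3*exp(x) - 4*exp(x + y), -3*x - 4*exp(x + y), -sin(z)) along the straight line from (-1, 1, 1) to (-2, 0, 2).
-3*exp(-1) - cos(1) + cos(2) - exp(-2) + 1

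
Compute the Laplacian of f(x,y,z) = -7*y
0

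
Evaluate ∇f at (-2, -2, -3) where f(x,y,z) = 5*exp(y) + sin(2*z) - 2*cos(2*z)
(0, 5*exp(-2), -4*sin(6) + 2*cos(6))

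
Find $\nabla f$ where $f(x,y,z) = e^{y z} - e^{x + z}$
(-exp(x + z), z*exp(y*z), y*exp(y*z) - exp(x + z))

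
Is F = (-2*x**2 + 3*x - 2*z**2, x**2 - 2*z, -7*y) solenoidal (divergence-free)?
No, ∇·F = 3 - 4*x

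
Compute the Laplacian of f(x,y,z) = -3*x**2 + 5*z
-6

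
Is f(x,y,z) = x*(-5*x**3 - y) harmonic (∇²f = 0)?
No, ∇²f = -60*x**2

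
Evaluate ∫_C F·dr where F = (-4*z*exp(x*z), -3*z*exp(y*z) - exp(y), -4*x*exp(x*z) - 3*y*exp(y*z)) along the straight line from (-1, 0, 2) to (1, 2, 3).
-3*exp(6) - 4*exp(3) - exp(2) + 4*exp(-2) + 4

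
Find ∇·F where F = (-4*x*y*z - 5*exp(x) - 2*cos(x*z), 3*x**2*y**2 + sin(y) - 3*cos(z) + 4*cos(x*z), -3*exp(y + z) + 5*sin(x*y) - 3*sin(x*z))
6*x**2*y - 3*x*cos(x*z) - 4*y*z + 2*z*sin(x*z) - 5*exp(x) - 3*exp(y + z) + cos(y)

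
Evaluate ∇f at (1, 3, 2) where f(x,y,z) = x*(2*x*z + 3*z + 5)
(19, 0, 5)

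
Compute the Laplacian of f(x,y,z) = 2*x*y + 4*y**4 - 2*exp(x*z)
-2*x**2*exp(x*z) + 48*y**2 - 2*z**2*exp(x*z)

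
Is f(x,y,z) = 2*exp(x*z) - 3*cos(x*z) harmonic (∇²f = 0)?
No, ∇²f = (x**2 + z**2)*(2*exp(x*z) + 3*cos(x*z))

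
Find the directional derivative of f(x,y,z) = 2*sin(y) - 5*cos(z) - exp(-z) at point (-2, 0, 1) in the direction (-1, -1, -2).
-sqrt(6)*(1 + E + 5*E*sin(1))*exp(-1)/3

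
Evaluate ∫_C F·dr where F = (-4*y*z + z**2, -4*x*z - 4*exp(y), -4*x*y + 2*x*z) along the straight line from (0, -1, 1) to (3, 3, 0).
4*(1 - exp(4))*exp(-1)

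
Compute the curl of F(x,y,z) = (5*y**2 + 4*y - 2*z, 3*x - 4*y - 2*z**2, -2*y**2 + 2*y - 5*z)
(-4*y + 4*z + 2, -2, -10*y - 1)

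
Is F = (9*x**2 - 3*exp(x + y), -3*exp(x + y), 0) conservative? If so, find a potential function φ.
Yes, F is conservative. φ = 3*x**3 - 3*exp(x + y)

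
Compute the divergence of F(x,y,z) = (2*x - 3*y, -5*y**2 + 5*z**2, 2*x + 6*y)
2 - 10*y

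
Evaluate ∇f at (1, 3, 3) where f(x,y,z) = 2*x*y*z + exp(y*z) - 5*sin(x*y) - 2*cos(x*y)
(6*sin(3) - 15*cos(3) + 18, 2*sin(3) - 5*cos(3) + 6 + 3*exp(9), 6 + 3*exp(9))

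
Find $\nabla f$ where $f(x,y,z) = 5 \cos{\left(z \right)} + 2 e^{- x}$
(-2*exp(-x), 0, -5*sin(z))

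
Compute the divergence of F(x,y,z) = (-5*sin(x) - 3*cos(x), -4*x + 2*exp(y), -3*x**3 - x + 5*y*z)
5*y + 2*exp(y) + 3*sin(x) - 5*cos(x)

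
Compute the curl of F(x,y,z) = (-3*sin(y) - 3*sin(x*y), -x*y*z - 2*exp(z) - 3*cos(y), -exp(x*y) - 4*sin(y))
(x*y - x*exp(x*y) + 2*exp(z) - 4*cos(y), y*exp(x*y), 3*x*cos(x*y) - y*z + 3*cos(y))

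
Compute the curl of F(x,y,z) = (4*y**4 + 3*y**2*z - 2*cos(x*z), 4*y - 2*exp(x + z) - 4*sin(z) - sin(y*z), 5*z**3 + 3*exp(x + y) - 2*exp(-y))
(((y*cos(y*z) + 3*exp(x + y) + 2*exp(x + z) + 4*cos(z))*exp(y) + 2)*exp(-y), 2*x*sin(x*z) + 3*y**2 - 3*exp(x + y), -16*y**3 - 6*y*z - 2*exp(x + z))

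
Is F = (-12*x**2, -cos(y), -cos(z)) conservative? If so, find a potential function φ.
Yes, F is conservative. φ = -4*x**3 - sin(y) - sin(z)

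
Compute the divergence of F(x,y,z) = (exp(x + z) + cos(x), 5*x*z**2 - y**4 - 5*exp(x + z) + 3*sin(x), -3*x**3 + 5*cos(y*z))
-4*y**3 - 5*y*sin(y*z) + exp(x + z) - sin(x)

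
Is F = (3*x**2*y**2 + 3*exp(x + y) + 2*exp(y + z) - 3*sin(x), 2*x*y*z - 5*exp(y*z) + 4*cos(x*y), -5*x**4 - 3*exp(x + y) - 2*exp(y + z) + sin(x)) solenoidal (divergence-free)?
No, ∇·F = 6*x*y**2 + 2*x*z - 4*x*sin(x*y) - 5*z*exp(y*z) + 3*exp(x + y) - 2*exp(y + z) - 3*cos(x)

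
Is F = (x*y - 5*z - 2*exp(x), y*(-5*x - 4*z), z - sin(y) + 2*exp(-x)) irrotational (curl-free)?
No, ∇×F = (4*y - cos(y), -5 + 2*exp(-x), -x - 5*y)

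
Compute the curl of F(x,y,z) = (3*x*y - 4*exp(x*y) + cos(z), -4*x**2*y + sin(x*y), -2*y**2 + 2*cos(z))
(-4*y, -sin(z), -8*x*y + 4*x*exp(x*y) - 3*x + y*cos(x*y))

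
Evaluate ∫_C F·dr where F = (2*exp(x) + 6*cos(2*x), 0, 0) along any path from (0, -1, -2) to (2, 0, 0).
3*sin(4) - 2 + 2*exp(2)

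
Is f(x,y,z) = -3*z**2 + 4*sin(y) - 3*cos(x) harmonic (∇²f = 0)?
No, ∇²f = -4*sin(y) + 3*cos(x) - 6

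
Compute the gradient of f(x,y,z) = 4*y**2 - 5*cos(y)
(0, 8*y + 5*sin(y), 0)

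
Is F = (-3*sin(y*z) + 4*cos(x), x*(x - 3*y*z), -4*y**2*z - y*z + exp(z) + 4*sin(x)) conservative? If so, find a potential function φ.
No, ∇×F = (3*x*y - 8*y*z - z, -3*y*cos(y*z) - 4*cos(x), 2*x - 3*y*z + 3*z*cos(y*z)) ≠ 0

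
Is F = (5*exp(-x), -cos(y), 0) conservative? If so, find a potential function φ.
Yes, F is conservative. φ = -sin(y) - 5*exp(-x)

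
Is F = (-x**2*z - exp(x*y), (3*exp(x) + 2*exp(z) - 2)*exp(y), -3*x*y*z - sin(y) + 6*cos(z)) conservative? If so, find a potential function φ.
No, ∇×F = (-3*x*z - 2*exp(y + z) - cos(y), -x**2 + 3*y*z, x*exp(x*y) + 3*exp(x + y)) ≠ 0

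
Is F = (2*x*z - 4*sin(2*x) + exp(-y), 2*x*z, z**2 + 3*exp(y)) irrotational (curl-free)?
No, ∇×F = (-2*x + 3*exp(y), 2*x, 2*z + exp(-y))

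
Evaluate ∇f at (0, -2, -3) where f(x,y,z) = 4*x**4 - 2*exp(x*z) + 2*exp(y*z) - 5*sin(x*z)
(21, -6*exp(6), -4*exp(6))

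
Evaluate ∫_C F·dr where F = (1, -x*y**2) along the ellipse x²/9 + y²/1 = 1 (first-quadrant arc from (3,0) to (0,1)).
-3 - 3*pi/16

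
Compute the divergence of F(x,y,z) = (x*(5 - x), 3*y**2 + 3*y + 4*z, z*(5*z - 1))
-2*x + 6*y + 10*z + 7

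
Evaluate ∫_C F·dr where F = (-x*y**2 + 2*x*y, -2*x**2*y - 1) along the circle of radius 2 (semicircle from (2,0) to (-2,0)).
0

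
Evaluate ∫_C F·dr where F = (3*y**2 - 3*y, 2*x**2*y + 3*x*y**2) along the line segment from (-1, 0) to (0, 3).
-3/4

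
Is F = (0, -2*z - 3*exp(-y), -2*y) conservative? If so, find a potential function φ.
Yes, F is conservative. φ = -2*y*z + 3*exp(-y)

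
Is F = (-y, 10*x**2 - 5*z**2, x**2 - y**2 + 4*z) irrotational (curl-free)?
No, ∇×F = (-2*y + 10*z, -2*x, 20*x + 1)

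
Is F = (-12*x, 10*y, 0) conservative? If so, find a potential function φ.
Yes, F is conservative. φ = -6*x**2 + 5*y**2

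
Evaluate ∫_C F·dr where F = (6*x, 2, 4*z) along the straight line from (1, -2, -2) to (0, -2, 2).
-3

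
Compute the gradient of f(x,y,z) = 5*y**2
(0, 10*y, 0)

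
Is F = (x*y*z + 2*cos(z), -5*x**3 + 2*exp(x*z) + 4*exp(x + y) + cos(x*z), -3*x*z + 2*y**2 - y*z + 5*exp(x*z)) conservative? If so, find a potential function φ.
No, ∇×F = (-2*x*exp(x*z) + x*sin(x*z) + 4*y - z, x*y - 5*z*exp(x*z) + 3*z - 2*sin(z), -15*x**2 - x*z + 2*z*exp(x*z) - z*sin(x*z) + 4*exp(x + y)) ≠ 0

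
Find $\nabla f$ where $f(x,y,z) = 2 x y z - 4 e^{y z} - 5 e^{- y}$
(2*y*z, 2*x*z - 4*z*exp(y*z) + 5*exp(-y), 2*y*(x - 2*exp(y*z)))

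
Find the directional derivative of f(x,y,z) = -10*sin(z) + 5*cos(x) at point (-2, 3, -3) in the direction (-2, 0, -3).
10*sqrt(13)*(3*cos(3) - sin(2))/13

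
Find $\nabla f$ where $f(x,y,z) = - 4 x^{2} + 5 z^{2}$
(-8*x, 0, 10*z)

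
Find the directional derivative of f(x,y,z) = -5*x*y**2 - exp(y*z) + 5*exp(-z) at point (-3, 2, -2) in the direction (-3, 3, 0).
sqrt(2)*(1 + 40*exp(4))*exp(-4)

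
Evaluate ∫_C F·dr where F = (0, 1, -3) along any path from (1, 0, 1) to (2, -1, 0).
2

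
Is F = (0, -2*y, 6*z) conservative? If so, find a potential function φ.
Yes, F is conservative. φ = -y**2 + 3*z**2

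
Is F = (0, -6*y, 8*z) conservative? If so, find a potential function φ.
Yes, F is conservative. φ = -3*y**2 + 4*z**2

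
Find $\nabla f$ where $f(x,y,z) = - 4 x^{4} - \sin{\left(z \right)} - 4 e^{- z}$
(-16*x**3, 0, -cos(z) + 4*exp(-z))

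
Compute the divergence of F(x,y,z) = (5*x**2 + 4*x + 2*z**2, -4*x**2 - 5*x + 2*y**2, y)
10*x + 4*y + 4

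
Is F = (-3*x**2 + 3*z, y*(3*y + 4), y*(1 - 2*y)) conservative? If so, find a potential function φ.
No, ∇×F = (1 - 4*y, 3, 0) ≠ 0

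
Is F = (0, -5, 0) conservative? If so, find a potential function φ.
Yes, F is conservative. φ = -5*y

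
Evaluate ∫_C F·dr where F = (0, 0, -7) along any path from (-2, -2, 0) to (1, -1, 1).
-7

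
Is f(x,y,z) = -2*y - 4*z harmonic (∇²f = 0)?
Yes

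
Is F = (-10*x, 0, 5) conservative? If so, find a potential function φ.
Yes, F is conservative. φ = -5*x**2 + 5*z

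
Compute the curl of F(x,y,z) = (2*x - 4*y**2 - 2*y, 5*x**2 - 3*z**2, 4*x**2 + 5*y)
(6*z + 5, -8*x, 10*x + 8*y + 2)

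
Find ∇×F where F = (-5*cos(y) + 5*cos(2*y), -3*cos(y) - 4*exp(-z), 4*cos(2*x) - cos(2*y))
(2*sin(2*y) - 4*exp(-z), 8*sin(2*x), 5*(4*cos(y) - 1)*sin(y))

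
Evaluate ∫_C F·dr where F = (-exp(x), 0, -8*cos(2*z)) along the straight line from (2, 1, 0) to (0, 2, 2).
-1 - 4*sin(4) + exp(2)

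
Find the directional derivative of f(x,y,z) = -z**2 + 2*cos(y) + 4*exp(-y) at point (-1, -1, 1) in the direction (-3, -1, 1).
2*sqrt(11)*(-1 - sin(1) + 2*E)/11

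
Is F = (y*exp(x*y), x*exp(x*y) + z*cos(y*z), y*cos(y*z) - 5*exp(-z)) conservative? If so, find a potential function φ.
Yes, F is conservative. φ = exp(x*y) + sin(y*z) + 5*exp(-z)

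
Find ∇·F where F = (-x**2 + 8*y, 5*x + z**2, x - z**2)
-2*x - 2*z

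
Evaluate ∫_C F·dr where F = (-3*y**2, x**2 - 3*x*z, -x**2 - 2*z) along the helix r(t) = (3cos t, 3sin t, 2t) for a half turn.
-35*pi**2/2 - 9*pi + 108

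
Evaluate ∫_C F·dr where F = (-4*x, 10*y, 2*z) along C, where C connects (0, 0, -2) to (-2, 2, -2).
12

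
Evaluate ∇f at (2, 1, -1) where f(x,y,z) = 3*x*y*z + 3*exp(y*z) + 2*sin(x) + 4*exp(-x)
(-3 + 2*cos(2) - 4*exp(-2), -6 - 3*exp(-1), 3*exp(-1) + 6)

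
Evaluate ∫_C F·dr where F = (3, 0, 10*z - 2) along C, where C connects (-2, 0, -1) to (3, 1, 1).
11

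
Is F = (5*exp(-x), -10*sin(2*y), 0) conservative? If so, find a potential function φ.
Yes, F is conservative. φ = 5*cos(2*y) - 5*exp(-x)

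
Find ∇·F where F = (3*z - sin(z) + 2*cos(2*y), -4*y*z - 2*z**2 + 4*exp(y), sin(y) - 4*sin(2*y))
-4*z + 4*exp(y)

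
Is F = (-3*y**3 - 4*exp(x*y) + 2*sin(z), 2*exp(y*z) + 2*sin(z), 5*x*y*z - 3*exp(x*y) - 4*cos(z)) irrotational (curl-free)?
No, ∇×F = (5*x*z - 3*x*exp(x*y) - 2*y*exp(y*z) - 2*cos(z), -5*y*z + 3*y*exp(x*y) + 2*cos(z), 4*x*exp(x*y) + 9*y**2)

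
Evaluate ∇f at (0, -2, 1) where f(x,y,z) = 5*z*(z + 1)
(0, 0, 15)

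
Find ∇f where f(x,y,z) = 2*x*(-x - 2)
(-4*x - 4, 0, 0)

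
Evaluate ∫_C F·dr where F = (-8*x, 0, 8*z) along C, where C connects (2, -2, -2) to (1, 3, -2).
12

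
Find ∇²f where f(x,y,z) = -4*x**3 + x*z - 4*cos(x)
-24*x + 4*cos(x)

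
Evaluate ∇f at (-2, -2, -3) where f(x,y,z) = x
(1, 0, 0)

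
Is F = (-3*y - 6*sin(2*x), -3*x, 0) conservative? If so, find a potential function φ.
Yes, F is conservative. φ = -3*x*y + 3*cos(2*x)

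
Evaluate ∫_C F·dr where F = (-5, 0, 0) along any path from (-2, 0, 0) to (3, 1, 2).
-25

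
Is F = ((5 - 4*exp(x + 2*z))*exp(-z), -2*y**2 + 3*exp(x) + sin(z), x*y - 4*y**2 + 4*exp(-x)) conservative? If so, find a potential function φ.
No, ∇×F = (x - 8*y - cos(z), -y - 4*exp(x + z) - 5*exp(-z) + 4*exp(-x), 3*exp(x)) ≠ 0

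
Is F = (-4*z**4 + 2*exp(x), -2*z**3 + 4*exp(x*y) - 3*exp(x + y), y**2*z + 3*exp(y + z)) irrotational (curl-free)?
No, ∇×F = (2*y*z + 6*z**2 + 3*exp(y + z), -16*z**3, 4*y*exp(x*y) - 3*exp(x + y))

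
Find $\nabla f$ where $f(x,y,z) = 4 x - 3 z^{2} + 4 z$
(4, 0, 4 - 6*z)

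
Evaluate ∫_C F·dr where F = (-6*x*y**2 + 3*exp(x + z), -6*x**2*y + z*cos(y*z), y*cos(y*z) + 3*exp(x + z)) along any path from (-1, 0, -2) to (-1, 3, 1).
-24 - 3*exp(-3) + sin(3)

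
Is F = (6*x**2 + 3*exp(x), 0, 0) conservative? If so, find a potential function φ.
Yes, F is conservative. φ = 2*x**3 + 3*exp(x)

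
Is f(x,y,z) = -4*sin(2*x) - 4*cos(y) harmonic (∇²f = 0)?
No, ∇²f = 16*sin(2*x) + 4*cos(y)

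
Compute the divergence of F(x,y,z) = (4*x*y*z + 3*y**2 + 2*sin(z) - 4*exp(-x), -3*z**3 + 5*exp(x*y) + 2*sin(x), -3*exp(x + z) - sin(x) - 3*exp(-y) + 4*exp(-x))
5*x*exp(x*y) + 4*y*z - 3*exp(x + z) + 4*exp(-x)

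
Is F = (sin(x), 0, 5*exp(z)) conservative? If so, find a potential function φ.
Yes, F is conservative. φ = 5*exp(z) - cos(x)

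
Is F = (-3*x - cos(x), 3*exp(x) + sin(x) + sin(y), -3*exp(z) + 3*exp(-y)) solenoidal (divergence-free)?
No, ∇·F = -3*exp(z) + sin(x) + cos(y) - 3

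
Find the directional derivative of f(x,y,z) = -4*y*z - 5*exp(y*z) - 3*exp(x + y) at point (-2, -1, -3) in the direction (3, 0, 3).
sqrt(2)*(-3 + (4 + 5*exp(3))*exp(3))*exp(-3)/2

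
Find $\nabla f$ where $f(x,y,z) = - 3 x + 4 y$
(-3, 4, 0)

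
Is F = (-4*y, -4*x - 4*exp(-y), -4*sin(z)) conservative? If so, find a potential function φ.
Yes, F is conservative. φ = -4*x*y + 4*cos(z) + 4*exp(-y)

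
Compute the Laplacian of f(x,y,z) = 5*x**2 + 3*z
10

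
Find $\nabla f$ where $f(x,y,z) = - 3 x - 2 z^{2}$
(-3, 0, -4*z)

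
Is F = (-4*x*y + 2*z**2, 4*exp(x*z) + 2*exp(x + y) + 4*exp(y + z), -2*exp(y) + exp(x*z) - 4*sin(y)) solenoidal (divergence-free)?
No, ∇·F = x*exp(x*z) - 4*y + 2*exp(x + y) + 4*exp(y + z)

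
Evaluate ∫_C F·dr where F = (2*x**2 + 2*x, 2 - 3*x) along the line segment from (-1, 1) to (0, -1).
-22/3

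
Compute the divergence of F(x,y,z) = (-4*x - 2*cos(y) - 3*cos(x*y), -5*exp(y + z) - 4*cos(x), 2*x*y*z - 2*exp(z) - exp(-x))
2*x*y + 3*y*sin(x*y) - 2*exp(z) - 5*exp(y + z) - 4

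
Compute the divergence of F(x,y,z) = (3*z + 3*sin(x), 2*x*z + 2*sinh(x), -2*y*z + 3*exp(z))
-2*y + 3*exp(z) + 3*cos(x)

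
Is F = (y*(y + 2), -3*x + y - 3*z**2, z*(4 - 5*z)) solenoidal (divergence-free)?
No, ∇·F = 5 - 10*z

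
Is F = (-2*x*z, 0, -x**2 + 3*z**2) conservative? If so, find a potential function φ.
Yes, F is conservative. φ = z*(-x**2 + z**2)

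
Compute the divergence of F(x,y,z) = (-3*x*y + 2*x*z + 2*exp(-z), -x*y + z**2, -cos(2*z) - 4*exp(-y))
-x - 3*y + 2*z + 2*sin(2*z)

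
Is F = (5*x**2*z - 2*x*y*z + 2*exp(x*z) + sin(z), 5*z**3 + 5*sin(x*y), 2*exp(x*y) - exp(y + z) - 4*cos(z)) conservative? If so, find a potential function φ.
No, ∇×F = (2*x*exp(x*y) - 15*z**2 - exp(y + z), 5*x**2 - 2*x*y + 2*x*exp(x*z) - 2*y*exp(x*y) + cos(z), 2*x*z + 5*y*cos(x*y)) ≠ 0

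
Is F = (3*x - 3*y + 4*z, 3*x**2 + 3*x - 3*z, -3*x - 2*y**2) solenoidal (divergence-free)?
No, ∇·F = 3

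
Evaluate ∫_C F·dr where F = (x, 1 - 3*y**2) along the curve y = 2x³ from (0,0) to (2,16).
-4078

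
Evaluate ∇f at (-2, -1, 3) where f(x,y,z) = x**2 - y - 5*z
(-4, -1, -5)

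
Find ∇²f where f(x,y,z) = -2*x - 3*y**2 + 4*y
-6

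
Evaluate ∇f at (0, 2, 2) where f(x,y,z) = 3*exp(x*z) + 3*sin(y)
(6, 3*cos(2), 0)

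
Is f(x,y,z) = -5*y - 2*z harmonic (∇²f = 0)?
Yes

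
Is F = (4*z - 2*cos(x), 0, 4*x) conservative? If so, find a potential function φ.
Yes, F is conservative. φ = 4*x*z - 2*sin(x)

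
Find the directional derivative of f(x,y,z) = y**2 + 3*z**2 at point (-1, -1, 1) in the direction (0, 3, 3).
2*sqrt(2)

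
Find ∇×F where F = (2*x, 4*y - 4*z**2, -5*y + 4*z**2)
(8*z - 5, 0, 0)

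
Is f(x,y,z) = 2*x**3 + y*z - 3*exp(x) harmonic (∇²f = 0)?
No, ∇²f = 12*x - 3*exp(x)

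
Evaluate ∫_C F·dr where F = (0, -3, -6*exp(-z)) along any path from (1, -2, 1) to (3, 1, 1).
-9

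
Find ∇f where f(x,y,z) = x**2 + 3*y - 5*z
(2*x, 3, -5)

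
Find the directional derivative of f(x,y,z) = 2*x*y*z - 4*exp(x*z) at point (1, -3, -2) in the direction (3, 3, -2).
2*sqrt(22)*(8 + 9*exp(2))*exp(-2)/11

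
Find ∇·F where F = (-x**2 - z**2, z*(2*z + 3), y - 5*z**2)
-2*x - 10*z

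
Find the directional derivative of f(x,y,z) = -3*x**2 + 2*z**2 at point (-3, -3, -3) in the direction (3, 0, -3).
15*sqrt(2)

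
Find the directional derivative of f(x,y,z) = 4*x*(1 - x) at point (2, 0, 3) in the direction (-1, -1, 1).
4*sqrt(3)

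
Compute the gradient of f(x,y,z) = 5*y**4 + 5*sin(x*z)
(5*z*cos(x*z), 20*y**3, 5*x*cos(x*z))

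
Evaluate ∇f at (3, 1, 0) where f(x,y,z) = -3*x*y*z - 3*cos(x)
(3*sin(3), 0, -9)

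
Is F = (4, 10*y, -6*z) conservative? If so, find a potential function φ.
Yes, F is conservative. φ = 4*x + 5*y**2 - 3*z**2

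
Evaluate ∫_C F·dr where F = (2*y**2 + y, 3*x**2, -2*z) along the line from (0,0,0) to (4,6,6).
168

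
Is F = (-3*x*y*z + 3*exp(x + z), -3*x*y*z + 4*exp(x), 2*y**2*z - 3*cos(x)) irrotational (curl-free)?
No, ∇×F = (y*(3*x + 4*z), -3*x*y + 3*exp(x + z) - 3*sin(x), 3*x*z - 3*y*z + 4*exp(x))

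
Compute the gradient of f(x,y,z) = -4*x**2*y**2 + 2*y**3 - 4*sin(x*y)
(-4*y*(2*x*y + cos(x*y)), -8*x**2*y - 4*x*cos(x*y) + 6*y**2, 0)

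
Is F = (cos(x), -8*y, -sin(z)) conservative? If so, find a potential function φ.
Yes, F is conservative. φ = -4*y**2 + sin(x) + cos(z)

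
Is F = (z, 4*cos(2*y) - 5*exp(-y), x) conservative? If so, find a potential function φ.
Yes, F is conservative. φ = x*z + 2*sin(2*y) + 5*exp(-y)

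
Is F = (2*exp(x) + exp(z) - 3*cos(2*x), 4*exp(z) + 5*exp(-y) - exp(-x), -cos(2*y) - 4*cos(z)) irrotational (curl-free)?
No, ∇×F = (-4*exp(z) + 2*sin(2*y), exp(z), exp(-x))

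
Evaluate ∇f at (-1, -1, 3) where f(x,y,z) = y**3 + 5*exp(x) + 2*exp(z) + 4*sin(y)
(5*exp(-1), 4*cos(1) + 3, 2*exp(3))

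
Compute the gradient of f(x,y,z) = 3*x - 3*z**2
(3, 0, -6*z)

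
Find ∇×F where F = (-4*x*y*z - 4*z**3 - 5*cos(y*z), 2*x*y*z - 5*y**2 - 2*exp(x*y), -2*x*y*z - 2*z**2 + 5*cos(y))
(-2*x*y - 2*x*z - 5*sin(y), -4*x*y + 2*y*z + 5*y*sin(y*z) - 12*z**2, 4*x*z + 2*y*z - 2*y*exp(x*y) - 5*z*sin(y*z))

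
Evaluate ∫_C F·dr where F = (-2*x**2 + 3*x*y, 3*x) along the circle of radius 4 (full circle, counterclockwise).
48*pi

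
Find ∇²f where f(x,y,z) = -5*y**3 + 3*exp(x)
-30*y + 3*exp(x)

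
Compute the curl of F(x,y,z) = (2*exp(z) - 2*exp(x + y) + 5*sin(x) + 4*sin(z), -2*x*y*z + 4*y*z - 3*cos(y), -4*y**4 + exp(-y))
(2*x*y - 16*y**3 - 4*y - exp(-y), 2*exp(z) + 4*cos(z), -2*y*z + 2*exp(x + y))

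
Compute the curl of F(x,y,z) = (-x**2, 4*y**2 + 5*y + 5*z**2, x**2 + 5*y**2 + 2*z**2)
(10*y - 10*z, -2*x, 0)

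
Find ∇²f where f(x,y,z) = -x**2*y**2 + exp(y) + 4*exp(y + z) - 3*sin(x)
-2*x**2 - 2*y**2 + exp(y) + 8*exp(y + z) + 3*sin(x)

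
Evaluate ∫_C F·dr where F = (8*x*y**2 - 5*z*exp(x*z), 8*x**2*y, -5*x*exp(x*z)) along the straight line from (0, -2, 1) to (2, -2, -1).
69 - 5*exp(-2)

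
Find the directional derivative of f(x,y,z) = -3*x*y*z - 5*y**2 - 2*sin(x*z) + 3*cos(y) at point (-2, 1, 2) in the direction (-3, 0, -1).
2*sqrt(10)*(2*cos(4) + 3)/5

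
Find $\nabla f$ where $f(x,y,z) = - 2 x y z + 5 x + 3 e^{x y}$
(-2*y*z + 3*y*exp(x*y) + 5, x*(-2*z + 3*exp(x*y)), -2*x*y)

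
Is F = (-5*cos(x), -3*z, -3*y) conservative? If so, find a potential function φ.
Yes, F is conservative. φ = -3*y*z - 5*sin(x)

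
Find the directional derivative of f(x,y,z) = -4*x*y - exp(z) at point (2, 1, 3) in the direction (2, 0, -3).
sqrt(13)*(-8 + 3*exp(3))/13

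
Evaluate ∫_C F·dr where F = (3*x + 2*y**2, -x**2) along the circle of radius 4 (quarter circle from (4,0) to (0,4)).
-152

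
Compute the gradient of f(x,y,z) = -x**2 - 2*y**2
(-2*x, -4*y, 0)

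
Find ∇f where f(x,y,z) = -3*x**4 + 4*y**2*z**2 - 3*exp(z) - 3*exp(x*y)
(-12*x**3 - 3*y*exp(x*y), -3*x*exp(x*y) + 8*y*z**2, 8*y**2*z - 3*exp(z))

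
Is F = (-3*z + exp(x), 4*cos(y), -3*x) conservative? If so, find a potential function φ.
Yes, F is conservative. φ = -3*x*z + exp(x) + 4*sin(y)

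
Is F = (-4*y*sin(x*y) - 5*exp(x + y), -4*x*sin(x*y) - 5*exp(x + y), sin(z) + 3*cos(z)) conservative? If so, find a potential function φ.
Yes, F is conservative. φ = -5*exp(x + y) + 3*sin(z) - cos(z) + 4*cos(x*y)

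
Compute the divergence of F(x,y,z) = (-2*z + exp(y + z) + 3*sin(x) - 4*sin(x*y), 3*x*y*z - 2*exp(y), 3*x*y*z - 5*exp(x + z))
3*x*y + 3*x*z - 4*y*cos(x*y) - 2*exp(y) - 5*exp(x + z) + 3*cos(x)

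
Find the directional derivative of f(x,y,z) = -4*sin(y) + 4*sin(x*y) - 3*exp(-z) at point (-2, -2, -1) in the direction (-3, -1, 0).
2*sqrt(10)*(8*cos(4) + cos(2))/5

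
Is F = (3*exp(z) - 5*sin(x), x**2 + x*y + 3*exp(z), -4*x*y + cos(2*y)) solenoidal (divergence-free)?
No, ∇·F = x - 5*cos(x)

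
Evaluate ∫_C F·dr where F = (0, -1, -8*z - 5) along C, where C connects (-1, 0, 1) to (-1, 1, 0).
8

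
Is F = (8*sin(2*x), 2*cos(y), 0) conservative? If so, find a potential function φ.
Yes, F is conservative. φ = 2*sin(y) - 4*cos(2*x)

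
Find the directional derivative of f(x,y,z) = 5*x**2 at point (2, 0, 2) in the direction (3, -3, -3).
20*sqrt(3)/3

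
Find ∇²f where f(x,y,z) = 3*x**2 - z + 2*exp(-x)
6 + 2*exp(-x)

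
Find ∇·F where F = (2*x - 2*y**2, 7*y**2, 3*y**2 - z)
14*y + 1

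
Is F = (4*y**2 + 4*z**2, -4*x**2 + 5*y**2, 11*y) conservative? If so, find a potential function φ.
No, ∇×F = (11, 8*z, -8*x - 8*y) ≠ 0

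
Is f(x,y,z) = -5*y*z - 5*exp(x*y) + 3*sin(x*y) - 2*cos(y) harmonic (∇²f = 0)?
No, ∇²f = -5*x**2*exp(x*y) - 3*x**2*sin(x*y) - y**2*(5*exp(x*y) + 3*sin(x*y)) + 2*cos(y)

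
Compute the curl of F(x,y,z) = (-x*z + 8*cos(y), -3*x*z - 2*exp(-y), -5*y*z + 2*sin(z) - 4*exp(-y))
(3*x - 5*z + 4*exp(-y), -x, -3*z + 8*sin(y))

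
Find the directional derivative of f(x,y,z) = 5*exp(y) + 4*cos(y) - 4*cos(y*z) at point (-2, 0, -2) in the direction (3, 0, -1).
0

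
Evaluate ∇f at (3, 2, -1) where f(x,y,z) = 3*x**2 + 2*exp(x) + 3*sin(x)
(3*cos(3) + 18 + 2*exp(3), 0, 0)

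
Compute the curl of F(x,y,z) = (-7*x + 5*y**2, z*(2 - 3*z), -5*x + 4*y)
(6*z + 2, 5, -10*y)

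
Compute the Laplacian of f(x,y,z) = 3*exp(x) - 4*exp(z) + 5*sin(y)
3*exp(x) - 4*exp(z) - 5*sin(y)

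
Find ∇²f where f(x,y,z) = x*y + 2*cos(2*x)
-8*cos(2*x)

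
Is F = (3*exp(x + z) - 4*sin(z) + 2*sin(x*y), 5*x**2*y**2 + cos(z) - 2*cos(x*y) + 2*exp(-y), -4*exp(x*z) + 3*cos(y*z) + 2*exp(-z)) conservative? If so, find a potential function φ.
No, ∇×F = (-3*z*sin(y*z) + sin(z), 4*z*exp(x*z) + 3*exp(x + z) - 4*cos(z), 10*x*y**2 - 2*x*cos(x*y) + 2*y*sin(x*y)) ≠ 0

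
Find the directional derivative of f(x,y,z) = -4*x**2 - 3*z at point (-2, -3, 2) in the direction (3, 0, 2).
42*sqrt(13)/13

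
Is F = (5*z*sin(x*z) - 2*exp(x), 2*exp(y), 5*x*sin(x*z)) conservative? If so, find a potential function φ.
Yes, F is conservative. φ = -2*exp(x) + 2*exp(y) - 5*cos(x*z)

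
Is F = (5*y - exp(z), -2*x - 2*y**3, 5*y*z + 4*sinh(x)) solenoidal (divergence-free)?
No, ∇·F = y*(5 - 6*y)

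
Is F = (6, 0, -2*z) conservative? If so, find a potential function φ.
Yes, F is conservative. φ = 6*x - z**2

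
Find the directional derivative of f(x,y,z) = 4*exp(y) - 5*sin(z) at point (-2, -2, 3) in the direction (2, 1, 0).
4*sqrt(5)*exp(-2)/5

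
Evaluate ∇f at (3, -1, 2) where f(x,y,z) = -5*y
(0, -5, 0)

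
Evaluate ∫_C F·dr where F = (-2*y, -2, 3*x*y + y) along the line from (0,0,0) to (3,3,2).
6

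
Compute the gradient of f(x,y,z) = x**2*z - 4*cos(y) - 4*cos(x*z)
(2*z*(x + 2*sin(x*z)), 4*sin(y), x*(x + 4*sin(x*z)))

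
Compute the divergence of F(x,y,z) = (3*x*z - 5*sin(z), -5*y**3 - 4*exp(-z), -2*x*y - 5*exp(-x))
-15*y**2 + 3*z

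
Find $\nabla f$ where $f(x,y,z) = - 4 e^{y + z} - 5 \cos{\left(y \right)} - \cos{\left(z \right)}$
(0, -4*exp(y + z) + 5*sin(y), -4*exp(y + z) + sin(z))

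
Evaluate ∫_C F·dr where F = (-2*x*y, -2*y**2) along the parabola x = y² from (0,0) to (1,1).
-22/15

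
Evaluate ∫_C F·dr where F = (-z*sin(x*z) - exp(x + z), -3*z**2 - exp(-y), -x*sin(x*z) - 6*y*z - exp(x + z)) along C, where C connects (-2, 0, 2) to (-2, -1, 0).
-exp(-2) - cos(4) + 1 + E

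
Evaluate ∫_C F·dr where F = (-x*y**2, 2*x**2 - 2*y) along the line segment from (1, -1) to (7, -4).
-342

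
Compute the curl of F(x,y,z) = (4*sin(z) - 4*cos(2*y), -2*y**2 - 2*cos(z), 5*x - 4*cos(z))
(-2*sin(z), 4*cos(z) - 5, -8*sin(2*y))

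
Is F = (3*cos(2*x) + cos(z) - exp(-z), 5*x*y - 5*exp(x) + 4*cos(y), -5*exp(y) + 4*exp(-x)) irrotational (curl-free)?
No, ∇×F = (-5*exp(y), -sin(z) + exp(-z) + 4*exp(-x), 5*y - 5*exp(x))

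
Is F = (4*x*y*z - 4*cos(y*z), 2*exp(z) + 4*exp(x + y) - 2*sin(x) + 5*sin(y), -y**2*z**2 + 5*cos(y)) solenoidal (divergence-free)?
No, ∇·F = -2*y**2*z + 4*y*z + 4*exp(x + y) + 5*cos(y)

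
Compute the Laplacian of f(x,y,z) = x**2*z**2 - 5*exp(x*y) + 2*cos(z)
-5*x**2*exp(x*y) + 2*x**2 - 5*y**2*exp(x*y) + 2*z**2 - 2*cos(z)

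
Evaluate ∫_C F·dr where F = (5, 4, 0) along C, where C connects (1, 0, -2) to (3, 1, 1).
14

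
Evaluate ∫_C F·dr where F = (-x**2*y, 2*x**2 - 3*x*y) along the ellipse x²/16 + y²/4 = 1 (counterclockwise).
32*pi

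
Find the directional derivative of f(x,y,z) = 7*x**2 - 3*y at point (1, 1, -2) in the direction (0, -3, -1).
9*sqrt(10)/10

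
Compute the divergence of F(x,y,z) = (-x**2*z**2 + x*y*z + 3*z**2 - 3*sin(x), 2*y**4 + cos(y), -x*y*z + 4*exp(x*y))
-x*y - 2*x*z**2 + 8*y**3 + y*z - sin(y) - 3*cos(x)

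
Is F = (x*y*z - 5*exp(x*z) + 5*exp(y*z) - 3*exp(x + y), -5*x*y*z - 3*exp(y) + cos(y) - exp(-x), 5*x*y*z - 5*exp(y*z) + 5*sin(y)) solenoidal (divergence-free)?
No, ∇·F = 5*x*y - 5*x*z + y*z - 5*y*exp(y*z) - 5*z*exp(x*z) - 3*exp(y) - 3*exp(x + y) - sin(y)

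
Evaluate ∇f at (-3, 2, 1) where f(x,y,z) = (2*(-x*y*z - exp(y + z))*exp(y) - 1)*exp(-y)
(-4, -2*exp(3) + exp(-2) + 6, 12 - 2*exp(3))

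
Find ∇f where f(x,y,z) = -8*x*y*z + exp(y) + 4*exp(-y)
(-8*y*z, -8*x*z + exp(y) - 4*exp(-y), -8*x*y)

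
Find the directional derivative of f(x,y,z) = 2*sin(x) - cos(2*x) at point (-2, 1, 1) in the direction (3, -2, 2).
6*sqrt(17)*(cos(2) - sin(4))/17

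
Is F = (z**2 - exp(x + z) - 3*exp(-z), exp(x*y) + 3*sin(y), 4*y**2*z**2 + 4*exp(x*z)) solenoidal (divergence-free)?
No, ∇·F = x*exp(x*y) + 4*x*exp(x*z) + 8*y**2*z - exp(x + z) + 3*cos(y)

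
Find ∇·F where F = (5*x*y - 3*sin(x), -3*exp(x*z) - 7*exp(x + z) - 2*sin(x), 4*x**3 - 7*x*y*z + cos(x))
-7*x*y + 5*y - 3*cos(x)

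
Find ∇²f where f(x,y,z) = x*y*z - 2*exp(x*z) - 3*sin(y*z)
-2*x**2*exp(x*z) + 3*y**2*sin(y*z) - 2*z**2*exp(x*z) + 3*z**2*sin(y*z)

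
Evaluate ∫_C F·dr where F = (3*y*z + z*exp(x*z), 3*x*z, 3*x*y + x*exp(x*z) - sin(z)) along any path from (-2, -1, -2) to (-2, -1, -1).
-exp(4) - cos(2) + cos(1) + 6 + exp(2)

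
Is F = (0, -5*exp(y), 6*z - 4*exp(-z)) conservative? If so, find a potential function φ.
Yes, F is conservative. φ = 3*z**2 - 5*exp(y) + 4*exp(-z)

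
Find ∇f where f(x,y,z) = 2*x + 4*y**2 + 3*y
(2, 8*y + 3, 0)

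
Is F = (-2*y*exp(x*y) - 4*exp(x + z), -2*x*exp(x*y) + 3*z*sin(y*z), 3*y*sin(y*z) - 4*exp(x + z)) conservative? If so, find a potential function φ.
Yes, F is conservative. φ = -2*exp(x*y) - 4*exp(x + z) - 3*cos(y*z)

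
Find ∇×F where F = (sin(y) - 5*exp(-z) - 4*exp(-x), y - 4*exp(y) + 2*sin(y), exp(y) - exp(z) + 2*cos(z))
(exp(y), 5*exp(-z), -cos(y))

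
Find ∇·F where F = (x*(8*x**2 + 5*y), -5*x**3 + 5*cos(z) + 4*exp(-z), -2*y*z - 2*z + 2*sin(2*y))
24*x**2 + 3*y - 2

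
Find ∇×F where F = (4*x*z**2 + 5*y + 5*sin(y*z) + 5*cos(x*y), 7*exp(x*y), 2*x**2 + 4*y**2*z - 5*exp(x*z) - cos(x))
(8*y*z, 8*x*z - 4*x + 5*y*cos(y*z) + 5*z*exp(x*z) - sin(x), 5*x*sin(x*y) + 7*y*exp(x*y) - 5*z*cos(y*z) - 5)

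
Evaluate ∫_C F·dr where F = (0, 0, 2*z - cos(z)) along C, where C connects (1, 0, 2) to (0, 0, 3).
-sin(3) + sin(2) + 5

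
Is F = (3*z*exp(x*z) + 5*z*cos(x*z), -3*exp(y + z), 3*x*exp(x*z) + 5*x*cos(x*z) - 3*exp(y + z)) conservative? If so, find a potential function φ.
Yes, F is conservative. φ = 3*exp(x*z) - 3*exp(y + z) + 5*sin(x*z)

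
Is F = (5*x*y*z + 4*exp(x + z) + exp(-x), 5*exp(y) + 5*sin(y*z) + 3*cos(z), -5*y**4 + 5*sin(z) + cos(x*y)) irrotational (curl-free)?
No, ∇×F = (-x*sin(x*y) - 20*y**3 - 5*y*cos(y*z) + 3*sin(z), 5*x*y + y*sin(x*y) + 4*exp(x + z), -5*x*z)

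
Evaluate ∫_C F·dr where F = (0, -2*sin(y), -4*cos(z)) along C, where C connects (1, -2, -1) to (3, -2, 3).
-4*sin(1) - 4*sin(3)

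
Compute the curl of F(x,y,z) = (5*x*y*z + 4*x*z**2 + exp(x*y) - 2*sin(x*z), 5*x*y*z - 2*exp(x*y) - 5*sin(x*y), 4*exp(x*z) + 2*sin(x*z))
(-5*x*y, 5*x*y + 8*x*z - 2*x*cos(x*z) - 4*z*exp(x*z) - 2*z*cos(x*z), -5*x*z - x*exp(x*y) + 5*y*z - 2*y*exp(x*y) - 5*y*cos(x*y))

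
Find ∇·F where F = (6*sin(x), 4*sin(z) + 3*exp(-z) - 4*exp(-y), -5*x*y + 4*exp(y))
6*cos(x) + 4*exp(-y)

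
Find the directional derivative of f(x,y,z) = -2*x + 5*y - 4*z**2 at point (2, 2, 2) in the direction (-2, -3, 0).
-11*sqrt(13)/13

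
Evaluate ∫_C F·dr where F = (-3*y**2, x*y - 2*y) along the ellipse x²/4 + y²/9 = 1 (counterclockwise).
0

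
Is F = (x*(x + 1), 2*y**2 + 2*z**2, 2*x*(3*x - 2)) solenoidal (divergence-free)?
No, ∇·F = 2*x + 4*y + 1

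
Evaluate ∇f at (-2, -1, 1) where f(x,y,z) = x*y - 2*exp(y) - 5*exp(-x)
(-1 + 5*exp(2), -2 - 2*exp(-1), 0)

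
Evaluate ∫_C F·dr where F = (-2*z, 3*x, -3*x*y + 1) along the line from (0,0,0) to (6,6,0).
54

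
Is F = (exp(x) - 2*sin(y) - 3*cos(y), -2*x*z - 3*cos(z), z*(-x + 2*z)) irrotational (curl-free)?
No, ∇×F = (2*x - 3*sin(z), z, -2*z - 3*sin(y) + 2*cos(y))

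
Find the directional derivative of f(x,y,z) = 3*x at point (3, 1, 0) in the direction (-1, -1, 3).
-3*sqrt(11)/11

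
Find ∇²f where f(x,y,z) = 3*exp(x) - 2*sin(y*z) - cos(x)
2*y**2*sin(y*z) + 2*z**2*sin(y*z) + 3*exp(x) + cos(x)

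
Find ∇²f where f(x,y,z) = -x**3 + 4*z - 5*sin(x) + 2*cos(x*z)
-2*x**2*cos(x*z) - 6*x - 2*z**2*cos(x*z) + 5*sin(x)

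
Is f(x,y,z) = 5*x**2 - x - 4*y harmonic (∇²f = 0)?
No, ∇²f = 10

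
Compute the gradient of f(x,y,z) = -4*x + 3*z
(-4, 0, 3)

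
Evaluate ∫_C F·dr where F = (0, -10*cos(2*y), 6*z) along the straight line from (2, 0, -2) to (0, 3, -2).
-5*sin(6)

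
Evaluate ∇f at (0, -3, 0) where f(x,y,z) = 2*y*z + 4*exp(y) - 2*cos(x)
(0, 4*exp(-3), -6)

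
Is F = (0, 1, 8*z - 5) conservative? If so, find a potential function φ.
Yes, F is conservative. φ = y + 4*z**2 - 5*z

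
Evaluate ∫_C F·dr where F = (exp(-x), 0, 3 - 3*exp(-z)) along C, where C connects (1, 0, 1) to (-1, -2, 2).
-E - 2*exp(-1) + 3*exp(-2) + 3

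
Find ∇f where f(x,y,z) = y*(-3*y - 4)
(0, -6*y - 4, 0)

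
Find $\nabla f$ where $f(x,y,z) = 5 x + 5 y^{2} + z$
(5, 10*y, 1)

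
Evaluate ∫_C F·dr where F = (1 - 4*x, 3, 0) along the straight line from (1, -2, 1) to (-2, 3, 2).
6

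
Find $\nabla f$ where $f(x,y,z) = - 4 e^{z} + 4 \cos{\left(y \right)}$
(0, -4*sin(y), -4*exp(z))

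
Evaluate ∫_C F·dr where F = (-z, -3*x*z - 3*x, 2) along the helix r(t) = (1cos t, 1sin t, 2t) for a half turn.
3*pi*(3 - pi)/2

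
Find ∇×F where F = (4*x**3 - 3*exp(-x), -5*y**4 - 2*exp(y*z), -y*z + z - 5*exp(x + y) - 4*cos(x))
(2*y*exp(y*z) - z - 5*exp(x + y), 5*exp(x + y) - 4*sin(x), 0)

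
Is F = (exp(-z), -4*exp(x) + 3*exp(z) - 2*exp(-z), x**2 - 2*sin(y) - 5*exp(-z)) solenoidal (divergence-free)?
No, ∇·F = 5*exp(-z)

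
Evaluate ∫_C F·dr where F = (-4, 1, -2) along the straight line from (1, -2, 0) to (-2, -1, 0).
13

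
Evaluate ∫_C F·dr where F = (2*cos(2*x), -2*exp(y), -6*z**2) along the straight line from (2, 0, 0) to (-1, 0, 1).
-2 - sin(2) - sin(4)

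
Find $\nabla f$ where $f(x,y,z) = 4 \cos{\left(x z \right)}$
(-4*z*sin(x*z), 0, -4*x*sin(x*z))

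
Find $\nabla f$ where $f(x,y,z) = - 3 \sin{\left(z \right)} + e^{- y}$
(0, -exp(-y), -3*cos(z))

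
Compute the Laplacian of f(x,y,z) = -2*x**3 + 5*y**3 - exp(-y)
-12*x + 30*y - exp(-y)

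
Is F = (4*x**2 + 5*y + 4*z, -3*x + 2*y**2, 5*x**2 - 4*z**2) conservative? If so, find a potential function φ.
No, ∇×F = (0, 4 - 10*x, -8) ≠ 0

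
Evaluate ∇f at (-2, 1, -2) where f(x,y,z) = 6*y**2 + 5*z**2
(0, 12, -20)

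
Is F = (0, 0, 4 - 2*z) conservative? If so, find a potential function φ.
Yes, F is conservative. φ = z*(4 - z)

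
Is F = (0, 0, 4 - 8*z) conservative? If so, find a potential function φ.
Yes, F is conservative. φ = 4*z*(1 - z)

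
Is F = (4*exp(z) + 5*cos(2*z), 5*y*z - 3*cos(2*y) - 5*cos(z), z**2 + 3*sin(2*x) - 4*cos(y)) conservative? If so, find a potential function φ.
No, ∇×F = (-5*y + 4*sin(y) - 5*sin(z), 4*exp(z) - 10*sin(2*z) - 6*cos(2*x), 0) ≠ 0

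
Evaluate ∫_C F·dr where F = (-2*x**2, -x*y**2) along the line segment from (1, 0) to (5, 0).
-248/3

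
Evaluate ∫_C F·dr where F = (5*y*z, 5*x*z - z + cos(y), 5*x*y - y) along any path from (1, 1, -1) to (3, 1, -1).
-10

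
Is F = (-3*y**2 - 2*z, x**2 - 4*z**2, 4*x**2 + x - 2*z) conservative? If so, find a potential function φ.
No, ∇×F = (8*z, -8*x - 3, 2*x + 6*y) ≠ 0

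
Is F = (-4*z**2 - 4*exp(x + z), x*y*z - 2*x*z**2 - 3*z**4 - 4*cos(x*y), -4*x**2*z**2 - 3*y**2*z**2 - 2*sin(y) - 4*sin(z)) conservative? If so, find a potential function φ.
No, ∇×F = (-x*y + 4*x*z - 6*y*z**2 + 12*z**3 - 2*cos(y), 8*x*z**2 - 8*z - 4*exp(x + z), y*z + 4*y*sin(x*y) - 2*z**2) ≠ 0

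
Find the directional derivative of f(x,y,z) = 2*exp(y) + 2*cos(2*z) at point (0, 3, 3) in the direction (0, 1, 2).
2*sqrt(5)*(-4*sin(6) + exp(3))/5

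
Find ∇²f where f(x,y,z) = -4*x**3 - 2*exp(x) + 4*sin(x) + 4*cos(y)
-24*x - 2*exp(x) - 4*sin(x) - 4*cos(y)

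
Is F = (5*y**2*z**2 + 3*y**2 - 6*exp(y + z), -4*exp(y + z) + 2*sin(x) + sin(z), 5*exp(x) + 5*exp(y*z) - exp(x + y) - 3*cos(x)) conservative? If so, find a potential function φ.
No, ∇×F = (5*z*exp(y*z) - exp(x + y) + 4*exp(y + z) - cos(z), 10*y**2*z - 5*exp(x) + exp(x + y) - 6*exp(y + z) - 3*sin(x), -10*y*z**2 - 6*y + 6*exp(y + z) + 2*cos(x)) ≠ 0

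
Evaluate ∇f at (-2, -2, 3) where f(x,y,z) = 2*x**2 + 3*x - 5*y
(-5, -5, 0)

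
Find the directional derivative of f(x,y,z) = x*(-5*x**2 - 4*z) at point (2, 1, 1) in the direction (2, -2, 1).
-136/3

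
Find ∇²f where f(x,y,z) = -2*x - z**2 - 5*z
-2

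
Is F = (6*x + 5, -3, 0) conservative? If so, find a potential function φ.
Yes, F is conservative. φ = 3*x**2 + 5*x - 3*y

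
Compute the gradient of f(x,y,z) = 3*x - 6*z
(3, 0, -6)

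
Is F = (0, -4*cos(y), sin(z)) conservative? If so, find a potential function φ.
Yes, F is conservative. φ = -4*sin(y) - cos(z)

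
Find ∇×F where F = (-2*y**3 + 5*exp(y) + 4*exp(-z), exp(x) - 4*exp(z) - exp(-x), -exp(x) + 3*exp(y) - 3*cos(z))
(3*exp(y) + 4*exp(z), exp(x) - 4*exp(-z), 6*y**2 + exp(x) - 5*exp(y) + exp(-x))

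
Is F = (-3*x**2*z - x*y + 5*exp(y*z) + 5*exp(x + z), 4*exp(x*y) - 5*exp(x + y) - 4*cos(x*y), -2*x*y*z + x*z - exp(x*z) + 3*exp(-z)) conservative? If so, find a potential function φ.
No, ∇×F = (-2*x*z, -3*x**2 + 2*y*z + 5*y*exp(y*z) + z*exp(x*z) - z + 5*exp(x + z), x + 4*y*exp(x*y) + 4*y*sin(x*y) - 5*z*exp(y*z) - 5*exp(x + y)) ≠ 0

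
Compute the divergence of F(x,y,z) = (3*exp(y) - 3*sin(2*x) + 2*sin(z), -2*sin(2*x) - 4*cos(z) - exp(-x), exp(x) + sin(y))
-6*cos(2*x)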